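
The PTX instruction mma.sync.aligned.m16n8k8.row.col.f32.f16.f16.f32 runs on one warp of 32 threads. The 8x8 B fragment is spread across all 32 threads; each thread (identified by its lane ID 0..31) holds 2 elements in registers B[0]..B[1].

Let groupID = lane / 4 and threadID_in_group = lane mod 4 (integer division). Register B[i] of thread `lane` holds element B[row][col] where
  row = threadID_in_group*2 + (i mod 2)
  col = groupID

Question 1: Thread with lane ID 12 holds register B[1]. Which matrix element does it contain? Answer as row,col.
1,3

12: grp=3,tig=0
[1] (0*2+1,3) = (1,3)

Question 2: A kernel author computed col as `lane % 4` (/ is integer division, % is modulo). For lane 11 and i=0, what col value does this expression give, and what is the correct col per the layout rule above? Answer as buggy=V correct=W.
`lane % 4`[11,0]⇒3
L=11⇒gr=11>>2=2, th=11&3=3
[0]⇒row 3·2+0=6  col gr=2
col: 3 vs 2

buggy=3 correct=2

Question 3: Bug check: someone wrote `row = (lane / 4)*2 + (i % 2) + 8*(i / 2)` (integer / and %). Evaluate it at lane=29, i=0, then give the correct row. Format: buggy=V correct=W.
`(lane / 4)*2 + (i % 2) + 8*(i / 2)`[29,0]=>14
lane 29: grp=7 (29/4), tig=1 (29%4)
i=0: r=1*2+0=2, c=grp=7
row: 14 vs 2

buggy=14 correct=2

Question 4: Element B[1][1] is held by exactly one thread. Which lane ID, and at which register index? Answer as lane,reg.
c=1→G=1  r=1→T=0,p=1
L=1*4+0=4  i=1=1

4,1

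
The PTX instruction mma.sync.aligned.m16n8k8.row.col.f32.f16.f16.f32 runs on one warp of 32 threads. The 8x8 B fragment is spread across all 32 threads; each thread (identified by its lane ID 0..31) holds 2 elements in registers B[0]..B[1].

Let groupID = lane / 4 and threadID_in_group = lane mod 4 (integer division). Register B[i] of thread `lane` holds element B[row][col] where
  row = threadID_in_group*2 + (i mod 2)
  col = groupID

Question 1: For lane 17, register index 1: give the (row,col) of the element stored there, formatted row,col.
3,4

lane 17: gid=4 (17/4), tid=1 (17%4)
i=1: r=1*2+1=3, c=gid=4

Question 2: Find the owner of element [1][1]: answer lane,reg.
c=1->g=1  r=1->t=0,b0=1
L=1*4+0=4  i=1=1

4,1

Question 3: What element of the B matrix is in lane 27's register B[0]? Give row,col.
L=27⇒gr=27>>2=6, th=27&3=3
[0]⇒row 3·2+0=6  col gr=6

6,6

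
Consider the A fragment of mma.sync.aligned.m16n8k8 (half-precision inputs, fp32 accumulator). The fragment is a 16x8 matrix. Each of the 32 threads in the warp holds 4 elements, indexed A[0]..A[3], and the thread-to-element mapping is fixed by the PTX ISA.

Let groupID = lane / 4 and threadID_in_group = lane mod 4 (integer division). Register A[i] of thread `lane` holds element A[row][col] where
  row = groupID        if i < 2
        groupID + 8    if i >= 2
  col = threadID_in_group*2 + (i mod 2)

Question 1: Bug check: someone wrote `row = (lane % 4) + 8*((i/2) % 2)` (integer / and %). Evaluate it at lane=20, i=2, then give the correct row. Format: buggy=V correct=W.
buggy=8 correct=13

`(lane % 4) + 8*((i/2) % 2)`[20,2]⇒8
20: gr=5,th=0
[2] (5+8,0*2+0) = (13,0)
row: 8 vs 13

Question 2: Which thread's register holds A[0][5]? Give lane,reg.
2,1

r: 0->gid=0,r8=0  c: 5->tid=2,i&1=1
L=0*4+2=2  i=0*2+1=1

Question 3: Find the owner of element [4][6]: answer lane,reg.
r=4->g=4,rb=0  c=6->t=3,b0=0
L=4*4+3=19  i=0*2+0=0

19,0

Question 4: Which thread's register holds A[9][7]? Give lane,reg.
7,3

r:9=>grp=1,rB=1  c:7=>tig=3,lo=1
L=1*4+3=7  i=1*2+1=3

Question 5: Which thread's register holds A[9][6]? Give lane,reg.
r: 9->gid=1,r8=1  c: 6->tid=3,i&1=0
L=1*4+3=7  i=1*2+0=2

7,2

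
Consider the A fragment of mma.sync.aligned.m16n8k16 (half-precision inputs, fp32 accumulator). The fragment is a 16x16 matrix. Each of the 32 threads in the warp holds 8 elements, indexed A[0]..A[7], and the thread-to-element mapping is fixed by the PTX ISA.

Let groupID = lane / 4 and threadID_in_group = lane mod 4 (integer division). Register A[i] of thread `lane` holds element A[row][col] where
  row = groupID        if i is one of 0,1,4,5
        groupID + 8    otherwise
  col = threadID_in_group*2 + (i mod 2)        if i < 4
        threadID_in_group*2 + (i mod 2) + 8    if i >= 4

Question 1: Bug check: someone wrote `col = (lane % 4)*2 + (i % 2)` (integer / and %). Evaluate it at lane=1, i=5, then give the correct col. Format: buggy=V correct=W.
buggy=3 correct=11

`(lane % 4)*2 + (i % 2)`[1,5]⇒3
lane 1⇒1/4=0, 1 mod 4=1
i=5  r:0+0⇒0  c:2·1+1+8⇒11
col: 3 vs 11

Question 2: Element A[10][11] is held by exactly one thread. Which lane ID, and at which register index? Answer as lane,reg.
r:10=>grp=2,rB=1  c:11=>cB=1,tig=1,lo=1
L=2*4+1=9  i=1*4+1*2+1=7

9,7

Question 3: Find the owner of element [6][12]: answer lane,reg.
26,4

r: 6->gid=6,r8=0  c: 12->c8=1,tid=2,i&1=0
L=6*4+2=26  i=1*4+0*2+0=4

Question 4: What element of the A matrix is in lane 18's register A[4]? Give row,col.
4,12

18: g=4,t=2
[4] (4+0,2*2+0+8) = (4,12)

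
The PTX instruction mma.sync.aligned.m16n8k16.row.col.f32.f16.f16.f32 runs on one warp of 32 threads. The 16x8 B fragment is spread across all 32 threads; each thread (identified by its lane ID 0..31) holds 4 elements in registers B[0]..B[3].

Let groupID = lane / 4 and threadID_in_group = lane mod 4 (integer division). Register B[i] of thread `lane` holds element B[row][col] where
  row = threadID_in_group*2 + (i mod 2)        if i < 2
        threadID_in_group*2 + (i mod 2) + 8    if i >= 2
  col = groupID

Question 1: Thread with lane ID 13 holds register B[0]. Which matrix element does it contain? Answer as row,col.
2,3

L=13→G=13>>2=3, T=13&3=1
[0]→row 1·2+0+0=2  col G=3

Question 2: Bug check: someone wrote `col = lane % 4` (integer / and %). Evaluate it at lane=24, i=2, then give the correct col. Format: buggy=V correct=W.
buggy=0 correct=6

`lane % 4`[24,2]->0
lane 24->24/4=6, 24 mod 4=0
i=2  r:2·0+0+8->8  c:6
col: 0 vs 6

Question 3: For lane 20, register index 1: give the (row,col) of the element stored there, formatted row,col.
1,5

L=20⇒gr=20>>2=5, th=20&3=0
[1]⇒row 0·2+1+0=1  col gr=5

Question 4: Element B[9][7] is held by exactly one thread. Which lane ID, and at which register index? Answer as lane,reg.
c:7=>grp=7  r:9=>rB=1,tig=0,lo=1
L=7*4+0=28  i=1*2+1=3

28,3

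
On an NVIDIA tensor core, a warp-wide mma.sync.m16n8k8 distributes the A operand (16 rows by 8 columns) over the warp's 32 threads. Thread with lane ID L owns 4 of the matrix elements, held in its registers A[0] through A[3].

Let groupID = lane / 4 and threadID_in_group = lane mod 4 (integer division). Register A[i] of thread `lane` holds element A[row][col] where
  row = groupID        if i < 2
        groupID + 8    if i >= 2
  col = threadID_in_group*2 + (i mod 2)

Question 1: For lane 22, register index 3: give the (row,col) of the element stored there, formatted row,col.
13,5

lane 22→22/4=5, 22 mod 4=2
i=3  r:5+8→13  c:2·2+1→5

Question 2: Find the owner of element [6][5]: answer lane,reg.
r:6=>grp=6,rB=0  c:5=>tig=2,lo=1
L=6*4+2=26  i=0*2+1=1

26,1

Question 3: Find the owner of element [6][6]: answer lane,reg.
r=6⇒gr=6,Rb=0  c=6⇒th=3,odd=0
L=6*4+3=27  i=0*2+0=0

27,0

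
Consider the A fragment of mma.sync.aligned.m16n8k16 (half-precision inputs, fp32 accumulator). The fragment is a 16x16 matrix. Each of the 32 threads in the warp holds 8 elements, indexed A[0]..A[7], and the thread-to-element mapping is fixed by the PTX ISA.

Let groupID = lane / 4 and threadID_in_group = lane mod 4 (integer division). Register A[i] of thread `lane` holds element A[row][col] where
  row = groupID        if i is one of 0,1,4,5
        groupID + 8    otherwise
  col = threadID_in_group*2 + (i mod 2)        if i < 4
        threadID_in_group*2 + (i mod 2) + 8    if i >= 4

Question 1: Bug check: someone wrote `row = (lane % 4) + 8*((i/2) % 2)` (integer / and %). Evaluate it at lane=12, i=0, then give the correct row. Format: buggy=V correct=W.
buggy=0 correct=3

`(lane % 4) + 8*((i/2) % 2)`[12,0]⇒0
lane 12⇒12/4=3, 12 mod 4=0
i=0  r:3+0⇒3  c:2·0+0+0⇒0
row: 0 vs 3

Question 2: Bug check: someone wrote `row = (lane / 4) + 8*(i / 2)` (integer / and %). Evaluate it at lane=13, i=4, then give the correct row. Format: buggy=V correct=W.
`(lane / 4) + 8*(i / 2)`[13,4]->19
L=13->gid=13>>2=3, tid=13&3=1
[4]->row 3+0=3  col 1·2+0+8=10
row: 19 vs 3

buggy=19 correct=3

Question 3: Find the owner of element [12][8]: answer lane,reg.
r=12⇒gr=4,Rb=1  c=8⇒Cb=1,th=0,odd=0
L=4*4+0=16  i=1*4+1*2+0=6

16,6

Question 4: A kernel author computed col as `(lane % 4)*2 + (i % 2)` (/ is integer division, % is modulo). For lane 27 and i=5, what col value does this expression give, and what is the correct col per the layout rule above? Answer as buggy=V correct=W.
`(lane % 4)*2 + (i % 2)`[27,5]→7
27: G=6,T=3
[5] (6+0,3*2+1+8) = (6,15)
col: 7 vs 15

buggy=7 correct=15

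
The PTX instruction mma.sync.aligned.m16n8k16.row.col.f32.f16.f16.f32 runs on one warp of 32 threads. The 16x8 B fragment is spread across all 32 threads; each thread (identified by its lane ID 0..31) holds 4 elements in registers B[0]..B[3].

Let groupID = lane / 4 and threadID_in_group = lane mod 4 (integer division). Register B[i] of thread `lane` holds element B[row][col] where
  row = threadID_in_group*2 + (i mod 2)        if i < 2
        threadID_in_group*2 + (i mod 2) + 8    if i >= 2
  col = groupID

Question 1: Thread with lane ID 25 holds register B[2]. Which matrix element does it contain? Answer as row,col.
10,6

lane 25: G=6 (25/4), T=1 (25%4)
i=2: r=1*2+0+8=10, c=G=6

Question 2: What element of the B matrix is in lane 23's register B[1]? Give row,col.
lane 23: g=5 (23/4), t=3 (23%4)
i=1: r=3*2+1+0=7, c=g=5

7,5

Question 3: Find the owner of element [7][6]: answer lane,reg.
27,1

c=6⇒gr=6  r=7⇒Rb=0,th=3,odd=1
L=6*4+3=27  i=0*2+1=1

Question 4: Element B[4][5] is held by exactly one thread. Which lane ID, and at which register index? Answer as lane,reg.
22,0

c=5⇒gr=5  r=4⇒Rb=0,th=2,odd=0
L=5*4+2=22  i=0*2+0=0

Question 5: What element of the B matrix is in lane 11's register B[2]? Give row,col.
14,2

L=11→G=11>>2=2, T=11&3=3
[2]→row 3·2+0+8=14  col G=2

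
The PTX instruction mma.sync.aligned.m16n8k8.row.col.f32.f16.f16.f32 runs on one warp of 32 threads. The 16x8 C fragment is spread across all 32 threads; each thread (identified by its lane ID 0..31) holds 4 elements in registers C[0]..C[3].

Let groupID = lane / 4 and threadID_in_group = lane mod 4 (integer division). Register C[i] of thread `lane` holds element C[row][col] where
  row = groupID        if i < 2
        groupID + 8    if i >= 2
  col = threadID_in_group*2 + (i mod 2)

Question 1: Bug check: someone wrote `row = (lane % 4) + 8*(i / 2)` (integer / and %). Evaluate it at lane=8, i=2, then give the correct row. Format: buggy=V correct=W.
`(lane % 4) + 8*(i / 2)`[8,2]⇒8
8: gr=2,th=0
[2] (2+8,0*2+0) = (10,0)
row: 8 vs 10

buggy=8 correct=10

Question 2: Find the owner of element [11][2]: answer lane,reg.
r=11→G=3,rhi=1  c=2→T=1,p=0
L=3*4+1=13  i=1*2+0=2

13,2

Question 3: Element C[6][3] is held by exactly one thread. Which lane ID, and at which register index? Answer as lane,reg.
25,1

r: 6->gid=6,r8=0  c: 3->tid=1,i&1=1
L=6*4+1=25  i=0*2+1=1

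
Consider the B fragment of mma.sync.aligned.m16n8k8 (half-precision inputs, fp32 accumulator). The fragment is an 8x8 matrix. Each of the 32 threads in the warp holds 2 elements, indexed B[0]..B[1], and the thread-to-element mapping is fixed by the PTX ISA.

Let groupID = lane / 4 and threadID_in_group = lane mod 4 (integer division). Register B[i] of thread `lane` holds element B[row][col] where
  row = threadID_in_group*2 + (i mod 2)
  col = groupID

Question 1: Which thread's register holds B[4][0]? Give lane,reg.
c: 0->gid=0  r: 4->tid=2,i&1=0
L=0*4+2=2  i=0=0

2,0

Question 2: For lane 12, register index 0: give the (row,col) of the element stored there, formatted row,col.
lane 12: G=3 (12/4), T=0 (12%4)
i=0: r=0*2+0=0, c=G=3

0,3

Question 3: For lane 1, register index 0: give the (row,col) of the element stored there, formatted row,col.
2,0

L=1→G=1>>2=0, T=1&3=1
[0]→row 1·2+0=2  col G=0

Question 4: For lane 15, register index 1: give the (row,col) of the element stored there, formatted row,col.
lane 15->15/4=3, 15 mod 4=3
i=1  r:2·3+1->7  c:3

7,3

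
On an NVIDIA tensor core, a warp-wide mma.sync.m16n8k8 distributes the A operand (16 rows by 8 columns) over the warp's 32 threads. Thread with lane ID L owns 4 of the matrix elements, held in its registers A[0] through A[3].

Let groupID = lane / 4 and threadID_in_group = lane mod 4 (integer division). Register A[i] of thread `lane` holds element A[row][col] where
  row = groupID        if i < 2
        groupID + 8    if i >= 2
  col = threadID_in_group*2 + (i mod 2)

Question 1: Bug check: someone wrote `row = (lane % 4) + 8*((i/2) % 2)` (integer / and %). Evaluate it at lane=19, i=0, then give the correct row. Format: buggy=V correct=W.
buggy=3 correct=4

`(lane % 4) + 8*((i/2) % 2)`[19,0]->3
19: g=4,t=3
[0] (4+0,3*2+0) = (4,6)
row: 3 vs 4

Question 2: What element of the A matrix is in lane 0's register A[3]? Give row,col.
8,1

0: g=0,t=0
[3] (0+8,0*2+1) = (8,1)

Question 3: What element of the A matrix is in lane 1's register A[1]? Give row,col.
0,3

1: gid=0,tid=1
[1] (0+0,1*2+1) = (0,3)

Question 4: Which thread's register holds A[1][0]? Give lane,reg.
r=1⇒gr=1,Rb=0  c=0⇒th=0,odd=0
L=1*4+0=4  i=0*2+0=0

4,0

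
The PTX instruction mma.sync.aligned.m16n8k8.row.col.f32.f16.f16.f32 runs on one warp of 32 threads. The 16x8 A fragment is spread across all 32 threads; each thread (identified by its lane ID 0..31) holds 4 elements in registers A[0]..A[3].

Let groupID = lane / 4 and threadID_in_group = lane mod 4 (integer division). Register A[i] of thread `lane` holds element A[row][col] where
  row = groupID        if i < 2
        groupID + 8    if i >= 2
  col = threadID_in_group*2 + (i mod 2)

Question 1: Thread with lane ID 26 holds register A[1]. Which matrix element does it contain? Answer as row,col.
6,5

lane 26: gr=6 (26/4), th=2 (26%4)
i=1: r=6+0=6, c=2*2+1=5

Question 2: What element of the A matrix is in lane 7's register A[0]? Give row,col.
7: grp=1,tig=3
[0] (1+0,3*2+0) = (1,6)

1,6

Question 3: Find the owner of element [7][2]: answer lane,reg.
29,0

r: 7->gid=7,r8=0  c: 2->tid=1,i&1=0
L=7*4+1=29  i=0*2+0=0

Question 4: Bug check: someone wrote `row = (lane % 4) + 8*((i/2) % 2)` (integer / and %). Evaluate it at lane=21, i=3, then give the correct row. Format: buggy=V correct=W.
`(lane % 4) + 8*((i/2) % 2)`[21,3]→9
21: G=5,T=1
[3] (5+8,1*2+1) = (13,3)
row: 9 vs 13

buggy=9 correct=13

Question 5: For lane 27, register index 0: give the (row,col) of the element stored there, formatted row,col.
L=27=>grp=27>>2=6, tig=27&3=3
[0]=>row 6+0=6  col 3·2+0=6

6,6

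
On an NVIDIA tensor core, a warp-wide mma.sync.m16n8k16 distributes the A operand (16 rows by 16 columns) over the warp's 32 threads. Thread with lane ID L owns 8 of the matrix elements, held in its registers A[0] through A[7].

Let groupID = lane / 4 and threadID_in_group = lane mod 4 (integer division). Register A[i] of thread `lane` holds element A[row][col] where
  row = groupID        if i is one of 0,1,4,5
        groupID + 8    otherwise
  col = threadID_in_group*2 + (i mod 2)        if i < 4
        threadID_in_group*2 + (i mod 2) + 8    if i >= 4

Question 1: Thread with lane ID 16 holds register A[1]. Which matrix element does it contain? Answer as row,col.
4,1

16: gr=4,th=0
[1] (4+0,0*2+1+0) = (4,1)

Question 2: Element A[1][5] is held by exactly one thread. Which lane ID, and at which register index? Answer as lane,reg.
6,1

r=1->g=1,rb=0  c=5->cb=0,t=2,b0=1
L=1*4+2=6  i=0*4+0*2+1=1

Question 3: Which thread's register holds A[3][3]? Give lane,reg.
r=3→G=3,rhi=0  c=3→chi=0,T=1,p=1
L=3*4+1=13  i=0*4+0*2+1=1

13,1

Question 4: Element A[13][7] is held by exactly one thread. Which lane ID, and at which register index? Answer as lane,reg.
r:13=>grp=5,rB=1  c:7=>cB=0,tig=3,lo=1
L=5*4+3=23  i=0*4+1*2+1=3

23,3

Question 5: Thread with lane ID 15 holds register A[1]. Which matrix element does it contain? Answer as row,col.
3,7

L=15→G=15>>2=3, T=15&3=3
[1]→row 3+0=3  col 3·2+1+0=7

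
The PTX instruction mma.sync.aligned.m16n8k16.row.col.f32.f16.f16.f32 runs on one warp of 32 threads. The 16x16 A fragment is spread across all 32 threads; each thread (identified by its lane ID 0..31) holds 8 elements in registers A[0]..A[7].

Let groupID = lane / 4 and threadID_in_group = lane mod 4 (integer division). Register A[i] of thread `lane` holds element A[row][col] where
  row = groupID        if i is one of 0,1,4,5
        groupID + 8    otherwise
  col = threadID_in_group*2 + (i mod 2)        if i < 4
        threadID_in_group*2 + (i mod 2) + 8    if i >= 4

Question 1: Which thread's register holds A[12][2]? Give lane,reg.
17,2

r:12=>grp=4,rB=1  c:2=>cB=0,tig=1,lo=0
L=4*4+1=17  i=0*4+1*2+0=2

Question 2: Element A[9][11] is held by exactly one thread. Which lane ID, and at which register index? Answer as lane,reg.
r=9->g=1,rb=1  c=11->cb=1,t=1,b0=1
L=1*4+1=5  i=1*4+1*2+1=7

5,7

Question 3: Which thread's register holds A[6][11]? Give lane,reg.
r=6→G=6,rhi=0  c=11→chi=1,T=1,p=1
L=6*4+1=25  i=1*4+0*2+1=5

25,5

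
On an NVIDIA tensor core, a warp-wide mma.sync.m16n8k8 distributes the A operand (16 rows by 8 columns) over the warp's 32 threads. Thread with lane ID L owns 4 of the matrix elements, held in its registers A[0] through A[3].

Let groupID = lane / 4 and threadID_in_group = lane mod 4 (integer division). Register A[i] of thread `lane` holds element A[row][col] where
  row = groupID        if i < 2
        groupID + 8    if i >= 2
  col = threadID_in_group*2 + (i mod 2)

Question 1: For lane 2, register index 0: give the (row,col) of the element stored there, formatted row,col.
0,4

L=2->g=2>>2=0, t=2&3=2
[0]->row 0+0=0  col 2·2+0=4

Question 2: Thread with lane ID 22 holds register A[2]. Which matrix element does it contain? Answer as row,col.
22: gr=5,th=2
[2] (5+8,2*2+0) = (13,4)

13,4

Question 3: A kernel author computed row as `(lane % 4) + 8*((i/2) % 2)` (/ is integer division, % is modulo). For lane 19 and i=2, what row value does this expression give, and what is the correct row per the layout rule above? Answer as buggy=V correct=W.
`(lane % 4) + 8*((i/2) % 2)`[19,2]⇒11
L=19⇒gr=19>>2=4, th=19&3=3
[2]⇒row 4+8=12  col 3·2+0=6
row: 11 vs 12

buggy=11 correct=12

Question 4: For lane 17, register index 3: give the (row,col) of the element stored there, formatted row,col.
L=17->gid=17>>2=4, tid=17&3=1
[3]->row 4+8=12  col 1·2+1=3

12,3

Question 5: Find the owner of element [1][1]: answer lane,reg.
r: 1->gid=1,r8=0  c: 1->tid=0,i&1=1
L=1*4+0=4  i=0*2+1=1

4,1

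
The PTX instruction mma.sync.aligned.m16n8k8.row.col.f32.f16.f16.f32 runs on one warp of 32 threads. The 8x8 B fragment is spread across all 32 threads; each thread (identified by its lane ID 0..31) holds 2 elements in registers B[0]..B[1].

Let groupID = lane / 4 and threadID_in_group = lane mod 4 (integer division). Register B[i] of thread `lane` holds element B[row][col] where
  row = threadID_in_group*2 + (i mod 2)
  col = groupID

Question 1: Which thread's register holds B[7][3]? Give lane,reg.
c=3⇒gr=3  r=7⇒th=3,odd=1
L=3*4+3=15  i=1=1

15,1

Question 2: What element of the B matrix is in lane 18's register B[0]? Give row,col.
4,4

18: g=4,t=2
[0] (2*2+0,4) = (4,4)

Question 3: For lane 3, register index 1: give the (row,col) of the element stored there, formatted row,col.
lane 3->3/4=0, 3 mod 4=3
i=1  r:2·3+1->7  c:0

7,0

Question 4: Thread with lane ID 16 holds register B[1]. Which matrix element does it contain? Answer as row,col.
1,4

lane 16: grp=4 (16/4), tig=0 (16%4)
i=1: r=0*2+1=1, c=grp=4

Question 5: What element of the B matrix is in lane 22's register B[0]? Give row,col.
L=22=>grp=22>>2=5, tig=22&3=2
[0]=>row 2·2+0=4  col grp=5

4,5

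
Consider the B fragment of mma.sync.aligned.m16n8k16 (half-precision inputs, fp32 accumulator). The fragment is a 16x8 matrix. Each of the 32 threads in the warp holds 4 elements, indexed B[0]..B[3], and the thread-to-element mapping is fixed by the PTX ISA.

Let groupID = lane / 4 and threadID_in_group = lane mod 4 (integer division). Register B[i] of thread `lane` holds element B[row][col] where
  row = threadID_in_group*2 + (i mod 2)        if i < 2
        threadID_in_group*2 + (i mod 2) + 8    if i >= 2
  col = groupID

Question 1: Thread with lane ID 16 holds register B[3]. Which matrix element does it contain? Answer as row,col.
lane 16->16/4=4, 16 mod 4=0
i=3  r:2·0+1+8->9  c:4

9,4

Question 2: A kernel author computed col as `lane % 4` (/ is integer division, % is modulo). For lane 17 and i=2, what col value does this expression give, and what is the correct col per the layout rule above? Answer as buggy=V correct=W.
buggy=1 correct=4

`lane % 4`[17,2]->1
lane 17->17/4=4, 17 mod 4=1
i=2  r:2·1+0+8->10  c:4
col: 1 vs 4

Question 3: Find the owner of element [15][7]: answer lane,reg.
c:7=>grp=7  r:15=>rB=1,tig=3,lo=1
L=7*4+3=31  i=1*2+1=3

31,3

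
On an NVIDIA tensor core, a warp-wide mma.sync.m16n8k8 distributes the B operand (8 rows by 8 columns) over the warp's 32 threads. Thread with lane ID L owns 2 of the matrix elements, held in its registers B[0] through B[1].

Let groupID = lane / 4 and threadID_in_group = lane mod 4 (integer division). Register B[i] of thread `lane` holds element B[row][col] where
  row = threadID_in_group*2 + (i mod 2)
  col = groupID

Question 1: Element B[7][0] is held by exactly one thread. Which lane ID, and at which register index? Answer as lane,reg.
c=0→G=0  r=7→T=3,p=1
L=0*4+3=3  i=1=1

3,1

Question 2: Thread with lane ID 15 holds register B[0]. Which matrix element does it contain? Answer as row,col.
6,3

lane 15: G=3 (15/4), T=3 (15%4)
i=0: r=3*2+0=6, c=G=3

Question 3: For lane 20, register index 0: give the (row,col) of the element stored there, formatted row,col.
lane 20->20/4=5, 20 mod 4=0
i=0  r:2·0+0->0  c:5

0,5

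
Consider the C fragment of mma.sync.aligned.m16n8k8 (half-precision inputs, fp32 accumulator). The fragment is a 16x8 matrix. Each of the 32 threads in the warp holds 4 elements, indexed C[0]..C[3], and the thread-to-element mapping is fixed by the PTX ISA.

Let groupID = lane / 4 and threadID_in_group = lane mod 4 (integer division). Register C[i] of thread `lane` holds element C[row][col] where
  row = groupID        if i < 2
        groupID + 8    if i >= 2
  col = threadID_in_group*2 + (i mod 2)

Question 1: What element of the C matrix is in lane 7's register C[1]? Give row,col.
1,7

L=7⇒gr=7>>2=1, th=7&3=3
[1]⇒row 1+0=1  col 3·2+1=7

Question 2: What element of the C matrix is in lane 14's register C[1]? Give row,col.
3,5

L=14→G=14>>2=3, T=14&3=2
[1]→row 3+0=3  col 2·2+1=5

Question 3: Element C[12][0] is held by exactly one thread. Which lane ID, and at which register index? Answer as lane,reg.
r=12->g=4,rb=1  c=0->t=0,b0=0
L=4*4+0=16  i=1*2+0=2

16,2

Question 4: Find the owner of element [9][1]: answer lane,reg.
4,3

r:9=>grp=1,rB=1  c:1=>tig=0,lo=1
L=1*4+0=4  i=1*2+1=3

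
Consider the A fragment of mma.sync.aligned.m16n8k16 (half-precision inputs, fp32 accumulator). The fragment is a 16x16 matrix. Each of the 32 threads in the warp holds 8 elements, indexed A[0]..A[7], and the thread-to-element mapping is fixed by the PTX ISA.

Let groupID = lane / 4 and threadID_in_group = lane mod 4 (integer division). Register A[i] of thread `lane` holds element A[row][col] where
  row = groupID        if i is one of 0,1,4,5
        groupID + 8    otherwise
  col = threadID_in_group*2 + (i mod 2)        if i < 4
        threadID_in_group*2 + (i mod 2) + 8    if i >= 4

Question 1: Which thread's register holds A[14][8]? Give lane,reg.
24,6

r=14→G=6,rhi=1  c=8→chi=1,T=0,p=0
L=6*4+0=24  i=1*4+1*2+0=6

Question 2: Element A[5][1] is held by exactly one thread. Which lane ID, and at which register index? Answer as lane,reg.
20,1

r: 5->gid=5,r8=0  c: 1->c8=0,tid=0,i&1=1
L=5*4+0=20  i=0*4+0*2+1=1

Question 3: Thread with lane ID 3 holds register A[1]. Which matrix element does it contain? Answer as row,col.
lane 3→3/4=0, 3 mod 4=3
i=1  r:0+0→0  c:2·3+1+0→7

0,7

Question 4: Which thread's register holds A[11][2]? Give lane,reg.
13,2

r=11→G=3,rhi=1  c=2→chi=0,T=1,p=0
L=3*4+1=13  i=0*4+1*2+0=2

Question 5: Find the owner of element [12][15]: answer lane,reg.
19,7

r: 12->gid=4,r8=1  c: 15->c8=1,tid=3,i&1=1
L=4*4+3=19  i=1*4+1*2+1=7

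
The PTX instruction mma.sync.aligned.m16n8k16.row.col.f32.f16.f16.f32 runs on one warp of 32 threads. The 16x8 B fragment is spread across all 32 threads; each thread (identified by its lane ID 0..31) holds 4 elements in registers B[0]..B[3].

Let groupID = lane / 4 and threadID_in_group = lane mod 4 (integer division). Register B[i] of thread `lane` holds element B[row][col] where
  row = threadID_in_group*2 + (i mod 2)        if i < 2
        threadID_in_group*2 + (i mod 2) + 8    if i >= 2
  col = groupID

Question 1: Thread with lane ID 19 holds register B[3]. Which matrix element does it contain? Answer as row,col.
15,4

lane 19: gid=4 (19/4), tid=3 (19%4)
i=3: r=3*2+1+8=15, c=gid=4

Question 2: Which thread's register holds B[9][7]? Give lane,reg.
c:7=>grp=7  r:9=>rB=1,tig=0,lo=1
L=7*4+0=28  i=1*2+1=3

28,3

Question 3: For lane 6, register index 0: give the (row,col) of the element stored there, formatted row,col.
L=6->gid=6>>2=1, tid=6&3=2
[0]->row 2·2+0+0=4  col gid=1

4,1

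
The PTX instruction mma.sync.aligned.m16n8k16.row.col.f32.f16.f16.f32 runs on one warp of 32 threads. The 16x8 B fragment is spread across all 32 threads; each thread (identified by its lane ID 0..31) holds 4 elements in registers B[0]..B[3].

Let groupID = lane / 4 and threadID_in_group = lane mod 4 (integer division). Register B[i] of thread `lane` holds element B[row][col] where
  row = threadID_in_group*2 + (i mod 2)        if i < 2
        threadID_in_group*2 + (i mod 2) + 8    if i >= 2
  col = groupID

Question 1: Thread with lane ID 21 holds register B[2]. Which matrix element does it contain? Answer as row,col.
10,5

21: g=5,t=1
[2] (1*2+0+8,5) = (10,5)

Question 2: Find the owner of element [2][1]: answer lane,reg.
5,0

c=1⇒gr=1  r=2⇒Rb=0,th=1,odd=0
L=1*4+1=5  i=0*2+0=0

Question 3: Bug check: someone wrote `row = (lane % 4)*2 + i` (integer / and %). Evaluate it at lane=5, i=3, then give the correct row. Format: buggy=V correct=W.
`(lane % 4)*2 + i`[5,3]→5
5: G=1,T=1
[3] (1*2+1+8,1) = (11,1)
row: 5 vs 11

buggy=5 correct=11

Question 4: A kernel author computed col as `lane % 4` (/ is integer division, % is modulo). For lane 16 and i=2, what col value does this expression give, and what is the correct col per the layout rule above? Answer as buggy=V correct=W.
buggy=0 correct=4

`lane % 4`[16,2]=>0
lane 16=>16/4=4, 16 mod 4=0
i=2  r:2·0+0+8=>8  c:4
col: 0 vs 4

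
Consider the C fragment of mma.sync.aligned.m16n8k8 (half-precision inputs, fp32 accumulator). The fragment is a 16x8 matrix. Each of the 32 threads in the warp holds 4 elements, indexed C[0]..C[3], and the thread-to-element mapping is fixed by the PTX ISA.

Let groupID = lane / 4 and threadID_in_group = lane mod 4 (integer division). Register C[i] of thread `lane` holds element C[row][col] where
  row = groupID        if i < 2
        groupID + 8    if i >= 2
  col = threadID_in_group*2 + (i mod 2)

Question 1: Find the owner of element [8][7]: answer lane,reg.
r: 8->gid=0,r8=1  c: 7->tid=3,i&1=1
L=0*4+3=3  i=1*2+1=3

3,3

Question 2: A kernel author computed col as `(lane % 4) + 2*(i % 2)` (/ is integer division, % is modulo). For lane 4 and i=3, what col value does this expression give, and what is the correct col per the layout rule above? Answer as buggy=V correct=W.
`(lane % 4) + 2*(i % 2)`[4,3]=>2
lane 4: grp=1 (4/4), tig=0 (4%4)
i=3: r=1+8=9, c=0*2+1=1
col: 2 vs 1

buggy=2 correct=1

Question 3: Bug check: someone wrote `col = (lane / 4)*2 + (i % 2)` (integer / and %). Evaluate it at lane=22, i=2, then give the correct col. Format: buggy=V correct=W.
buggy=10 correct=4

`(lane / 4)*2 + (i % 2)`[22,2]→10
L=22→G=22>>2=5, T=22&3=2
[2]→row 5+8=13  col 2·2+0=4
col: 10 vs 4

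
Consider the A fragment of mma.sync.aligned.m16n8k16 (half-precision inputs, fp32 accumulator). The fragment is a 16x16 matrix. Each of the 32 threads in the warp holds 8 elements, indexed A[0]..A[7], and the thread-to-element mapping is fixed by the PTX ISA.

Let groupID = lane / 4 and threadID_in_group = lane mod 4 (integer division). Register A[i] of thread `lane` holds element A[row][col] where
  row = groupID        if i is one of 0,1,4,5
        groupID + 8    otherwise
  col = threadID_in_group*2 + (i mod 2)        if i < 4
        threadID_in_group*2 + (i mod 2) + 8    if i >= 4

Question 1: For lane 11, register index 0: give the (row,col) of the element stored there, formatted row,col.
2,6

11: G=2,T=3
[0] (2+0,3*2+0+0) = (2,6)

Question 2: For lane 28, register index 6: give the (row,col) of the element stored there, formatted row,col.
lane 28⇒28/4=7, 28 mod 4=0
i=6  r:7+8⇒15  c:2·0+0+8⇒8

15,8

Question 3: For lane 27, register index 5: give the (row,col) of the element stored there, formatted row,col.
lane 27: g=6 (27/4), t=3 (27%4)
i=5: r=6+0=6, c=3*2+1+8=15

6,15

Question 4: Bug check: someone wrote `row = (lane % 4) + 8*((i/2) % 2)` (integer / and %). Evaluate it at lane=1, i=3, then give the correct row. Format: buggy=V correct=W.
buggy=9 correct=8

`(lane % 4) + 8*((i/2) % 2)`[1,3]⇒9
lane 1: gr=0 (1/4), th=1 (1%4)
i=3: r=0+8=8, c=1*2+1+0=3
row: 9 vs 8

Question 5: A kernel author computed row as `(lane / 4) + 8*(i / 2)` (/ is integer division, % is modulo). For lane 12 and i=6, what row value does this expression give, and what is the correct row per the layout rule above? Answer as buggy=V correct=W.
`(lane / 4) + 8*(i / 2)`[12,6]→27
lane 12: G=3 (12/4), T=0 (12%4)
i=6: r=3+8=11, c=0*2+0+8=8
row: 27 vs 11

buggy=27 correct=11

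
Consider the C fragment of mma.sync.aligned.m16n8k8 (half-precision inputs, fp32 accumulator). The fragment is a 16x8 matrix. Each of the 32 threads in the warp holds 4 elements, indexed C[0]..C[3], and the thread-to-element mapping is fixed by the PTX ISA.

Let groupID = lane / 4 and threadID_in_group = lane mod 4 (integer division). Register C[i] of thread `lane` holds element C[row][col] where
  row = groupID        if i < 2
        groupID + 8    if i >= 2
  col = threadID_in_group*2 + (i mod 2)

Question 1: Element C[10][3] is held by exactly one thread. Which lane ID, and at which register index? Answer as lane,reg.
r=10->g=2,rb=1  c=3->t=1,b0=1
L=2*4+1=9  i=1*2+1=3

9,3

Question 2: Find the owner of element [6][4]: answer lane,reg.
r=6⇒gr=6,Rb=0  c=4⇒th=2,odd=0
L=6*4+2=26  i=0*2+0=0

26,0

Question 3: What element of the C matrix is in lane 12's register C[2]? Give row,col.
lane 12⇒12/4=3, 12 mod 4=0
i=2  r:3+8⇒11  c:2·0+0⇒0

11,0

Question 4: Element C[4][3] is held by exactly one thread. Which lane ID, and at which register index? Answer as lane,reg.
r:4=>grp=4,rB=0  c:3=>tig=1,lo=1
L=4*4+1=17  i=0*2+1=1

17,1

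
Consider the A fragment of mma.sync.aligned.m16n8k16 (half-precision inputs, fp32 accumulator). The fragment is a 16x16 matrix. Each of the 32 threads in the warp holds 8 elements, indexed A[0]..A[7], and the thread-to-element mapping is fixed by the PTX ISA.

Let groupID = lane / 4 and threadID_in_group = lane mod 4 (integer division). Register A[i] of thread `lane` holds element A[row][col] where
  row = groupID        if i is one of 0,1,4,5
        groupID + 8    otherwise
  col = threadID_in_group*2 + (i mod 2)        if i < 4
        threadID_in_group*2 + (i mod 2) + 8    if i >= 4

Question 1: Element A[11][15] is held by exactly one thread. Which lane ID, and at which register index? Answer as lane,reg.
r:11=>grp=3,rB=1  c:15=>cB=1,tig=3,lo=1
L=3*4+3=15  i=1*4+1*2+1=7

15,7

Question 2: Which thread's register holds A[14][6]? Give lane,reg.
r=14→G=6,rhi=1  c=6→chi=0,T=3,p=0
L=6*4+3=27  i=0*4+1*2+0=2

27,2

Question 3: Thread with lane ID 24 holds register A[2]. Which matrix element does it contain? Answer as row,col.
L=24⇒gr=24>>2=6, th=24&3=0
[2]⇒row 6+8=14  col 0·2+0+0=0

14,0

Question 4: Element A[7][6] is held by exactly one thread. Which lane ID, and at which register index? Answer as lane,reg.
31,0

r=7⇒gr=7,Rb=0  c=6⇒Cb=0,th=3,odd=0
L=7*4+3=31  i=0*4+0*2+0=0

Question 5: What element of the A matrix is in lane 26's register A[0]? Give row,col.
lane 26→26/4=6, 26 mod 4=2
i=0  r:6+0→6  c:2·2+0+0→4

6,4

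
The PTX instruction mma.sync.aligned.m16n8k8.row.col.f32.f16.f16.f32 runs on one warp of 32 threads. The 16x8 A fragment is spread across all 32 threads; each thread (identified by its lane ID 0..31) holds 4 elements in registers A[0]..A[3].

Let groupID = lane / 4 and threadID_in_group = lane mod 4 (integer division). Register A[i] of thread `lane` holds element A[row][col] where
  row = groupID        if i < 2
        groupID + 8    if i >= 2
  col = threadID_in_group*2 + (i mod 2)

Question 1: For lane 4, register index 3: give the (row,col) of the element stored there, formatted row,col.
L=4->gid=4>>2=1, tid=4&3=0
[3]->row 1+8=9  col 0·2+1=1

9,1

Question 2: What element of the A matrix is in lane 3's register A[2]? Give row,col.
8,6

lane 3→3/4=0, 3 mod 4=3
i=2  r:0+8→8  c:2·3+0→6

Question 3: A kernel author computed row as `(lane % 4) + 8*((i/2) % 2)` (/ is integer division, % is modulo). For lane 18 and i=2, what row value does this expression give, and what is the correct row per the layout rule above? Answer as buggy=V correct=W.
buggy=10 correct=12

`(lane % 4) + 8*((i/2) % 2)`[18,2]⇒10
L=18⇒gr=18>>2=4, th=18&3=2
[2]⇒row 4+8=12  col 2·2+0=4
row: 10 vs 12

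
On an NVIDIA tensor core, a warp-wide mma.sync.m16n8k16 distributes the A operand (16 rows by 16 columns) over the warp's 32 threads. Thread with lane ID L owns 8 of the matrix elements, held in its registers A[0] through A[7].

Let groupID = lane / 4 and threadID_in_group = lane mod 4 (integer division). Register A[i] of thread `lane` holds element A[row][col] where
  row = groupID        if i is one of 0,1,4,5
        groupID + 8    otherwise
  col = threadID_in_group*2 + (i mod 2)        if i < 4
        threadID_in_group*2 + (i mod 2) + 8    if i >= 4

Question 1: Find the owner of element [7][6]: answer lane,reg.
31,0

r: 7->gid=7,r8=0  c: 6->c8=0,tid=3,i&1=0
L=7*4+3=31  i=0*4+0*2+0=0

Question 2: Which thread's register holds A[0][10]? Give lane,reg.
r=0→G=0,rhi=0  c=10→chi=1,T=1,p=0
L=0*4+1=1  i=1*4+0*2+0=4

1,4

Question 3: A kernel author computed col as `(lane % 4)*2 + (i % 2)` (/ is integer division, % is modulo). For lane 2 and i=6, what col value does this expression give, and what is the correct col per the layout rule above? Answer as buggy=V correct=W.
`(lane % 4)*2 + (i % 2)`[2,6]->4
L=2->gid=2>>2=0, tid=2&3=2
[6]->row 0+8=8  col 2·2+0+8=12
col: 4 vs 12

buggy=4 correct=12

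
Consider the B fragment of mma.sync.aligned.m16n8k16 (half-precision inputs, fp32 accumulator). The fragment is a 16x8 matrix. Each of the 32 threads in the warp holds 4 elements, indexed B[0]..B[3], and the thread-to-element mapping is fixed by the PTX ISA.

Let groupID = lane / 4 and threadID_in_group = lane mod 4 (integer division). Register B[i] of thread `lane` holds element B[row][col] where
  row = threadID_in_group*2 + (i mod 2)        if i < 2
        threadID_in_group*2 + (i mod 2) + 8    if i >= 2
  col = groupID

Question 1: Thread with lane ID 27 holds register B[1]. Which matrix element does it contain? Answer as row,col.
27: grp=6,tig=3
[1] (3*2+1+0,6) = (7,6)

7,6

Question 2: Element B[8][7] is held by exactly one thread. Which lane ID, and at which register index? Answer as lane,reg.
28,2

c=7→G=7  r=8→rhi=1,T=0,p=0
L=7*4+0=28  i=1*2+0=2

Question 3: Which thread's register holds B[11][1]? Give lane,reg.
5,3

c=1→G=1  r=11→rhi=1,T=1,p=1
L=1*4+1=5  i=1*2+1=3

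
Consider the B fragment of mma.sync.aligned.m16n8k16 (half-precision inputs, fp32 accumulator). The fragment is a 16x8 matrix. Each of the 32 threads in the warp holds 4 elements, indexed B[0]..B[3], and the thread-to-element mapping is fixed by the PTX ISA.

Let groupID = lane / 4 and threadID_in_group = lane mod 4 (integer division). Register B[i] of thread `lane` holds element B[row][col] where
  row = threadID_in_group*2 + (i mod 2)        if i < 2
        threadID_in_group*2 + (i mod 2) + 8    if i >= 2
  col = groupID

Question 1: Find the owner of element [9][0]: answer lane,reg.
c=0→G=0  r=9→rhi=1,T=0,p=1
L=0*4+0=0  i=1*2+1=3

0,3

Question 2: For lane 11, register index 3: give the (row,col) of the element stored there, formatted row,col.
11: gr=2,th=3
[3] (3*2+1+8,2) = (15,2)

15,2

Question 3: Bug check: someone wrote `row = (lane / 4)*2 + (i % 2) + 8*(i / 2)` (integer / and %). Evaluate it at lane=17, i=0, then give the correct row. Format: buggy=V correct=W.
buggy=8 correct=2

`(lane / 4)*2 + (i % 2) + 8*(i / 2)`[17,0]->8
lane 17: gid=4 (17/4), tid=1 (17%4)
i=0: r=1*2+0+0=2, c=gid=4
row: 8 vs 2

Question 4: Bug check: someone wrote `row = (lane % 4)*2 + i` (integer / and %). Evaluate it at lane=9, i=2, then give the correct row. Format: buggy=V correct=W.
buggy=4 correct=10

`(lane % 4)*2 + i`[9,2]→4
9: G=2,T=1
[2] (1*2+0+8,2) = (10,2)
row: 4 vs 10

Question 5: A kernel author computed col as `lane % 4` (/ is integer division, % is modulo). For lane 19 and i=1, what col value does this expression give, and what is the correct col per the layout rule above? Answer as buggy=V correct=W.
buggy=3 correct=4

`lane % 4`[19,1]=>3
lane 19=>19/4=4, 19 mod 4=3
i=1  r:2·3+1+0=>7  c:4
col: 3 vs 4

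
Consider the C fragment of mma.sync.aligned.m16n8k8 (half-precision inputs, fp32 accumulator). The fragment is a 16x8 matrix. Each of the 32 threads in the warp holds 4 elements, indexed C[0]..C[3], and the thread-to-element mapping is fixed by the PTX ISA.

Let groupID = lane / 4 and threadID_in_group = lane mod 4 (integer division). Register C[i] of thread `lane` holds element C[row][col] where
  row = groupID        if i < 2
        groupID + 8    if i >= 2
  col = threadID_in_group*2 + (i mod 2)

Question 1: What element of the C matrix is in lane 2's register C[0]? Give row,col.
0,4

2: G=0,T=2
[0] (0+0,2*2+0) = (0,4)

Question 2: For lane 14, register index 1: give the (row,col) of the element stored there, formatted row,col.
L=14->gid=14>>2=3, tid=14&3=2
[1]->row 3+0=3  col 2·2+1=5

3,5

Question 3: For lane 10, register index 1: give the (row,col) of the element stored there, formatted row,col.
L=10⇒gr=10>>2=2, th=10&3=2
[1]⇒row 2+0=2  col 2·2+1=5

2,5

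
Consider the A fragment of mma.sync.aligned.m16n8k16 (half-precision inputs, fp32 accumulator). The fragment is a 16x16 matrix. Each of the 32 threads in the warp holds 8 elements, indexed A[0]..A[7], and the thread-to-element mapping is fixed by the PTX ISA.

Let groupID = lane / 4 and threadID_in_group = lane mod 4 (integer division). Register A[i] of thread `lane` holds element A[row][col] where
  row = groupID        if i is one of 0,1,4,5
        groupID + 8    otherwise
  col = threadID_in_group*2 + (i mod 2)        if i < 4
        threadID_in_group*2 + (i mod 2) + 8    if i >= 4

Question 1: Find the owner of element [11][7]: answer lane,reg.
r=11->g=3,rb=1  c=7->cb=0,t=3,b0=1
L=3*4+3=15  i=0*4+1*2+1=3

15,3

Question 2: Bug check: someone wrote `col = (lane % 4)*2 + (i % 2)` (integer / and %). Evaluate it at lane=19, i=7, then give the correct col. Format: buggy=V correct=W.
buggy=7 correct=15

`(lane % 4)*2 + (i % 2)`[19,7]->7
L=19->gid=19>>2=4, tid=19&3=3
[7]->row 4+8=12  col 3·2+1+8=15
col: 7 vs 15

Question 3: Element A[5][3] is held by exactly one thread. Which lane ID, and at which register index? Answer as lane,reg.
21,1

r:5=>grp=5,rB=0  c:3=>cB=0,tig=1,lo=1
L=5*4+1=21  i=0*4+0*2+1=1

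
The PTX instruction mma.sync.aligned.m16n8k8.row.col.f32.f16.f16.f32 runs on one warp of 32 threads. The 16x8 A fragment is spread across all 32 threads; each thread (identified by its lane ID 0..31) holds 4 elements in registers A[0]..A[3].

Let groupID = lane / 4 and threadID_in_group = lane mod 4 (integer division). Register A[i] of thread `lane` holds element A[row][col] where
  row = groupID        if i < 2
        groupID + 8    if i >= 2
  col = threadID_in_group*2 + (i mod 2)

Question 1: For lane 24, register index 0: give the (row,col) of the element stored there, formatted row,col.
6,0

24: gid=6,tid=0
[0] (6+0,0*2+0) = (6,0)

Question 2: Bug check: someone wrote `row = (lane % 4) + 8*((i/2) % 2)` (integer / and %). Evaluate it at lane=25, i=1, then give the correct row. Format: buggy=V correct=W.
buggy=1 correct=6

`(lane % 4) + 8*((i/2) % 2)`[25,1]⇒1
lane 25⇒25/4=6, 25 mod 4=1
i=1  r:6+0⇒6  c:2·1+1⇒3
row: 1 vs 6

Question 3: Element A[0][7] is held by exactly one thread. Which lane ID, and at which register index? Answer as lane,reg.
r=0⇒gr=0,Rb=0  c=7⇒th=3,odd=1
L=0*4+3=3  i=0*2+1=1

3,1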